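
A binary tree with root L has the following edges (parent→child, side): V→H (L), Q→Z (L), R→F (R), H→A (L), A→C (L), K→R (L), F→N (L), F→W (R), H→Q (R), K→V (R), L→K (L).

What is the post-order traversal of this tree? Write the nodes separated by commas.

Post-order visits the left subtree, then the right subtree, then the node.
At L: go left to K.
  At K: go left to R.
    At R: no left child.
    At R: go right to F.
      At F: go left to N.
        N is a leaf — visit N.
      At F: go right to W.
        W is a leaf — visit W.
      Visit F.
    Visit R.
  At K: go right to V.
    At V: go left to H.
      At H: go left to A.
        At A: go left to C.
          C is a leaf — visit C.
        At A: no right child.
        Visit A.
      At H: go right to Q.
        At Q: go left to Z.
          Z is a leaf — visit Z.
        At Q: no right child.
        Visit Q.
      Visit H.
    At V: no right child.
    Visit V.
  Visit K.
At L: no right child.
Visit L.

N, W, F, R, C, A, Z, Q, H, V, K, L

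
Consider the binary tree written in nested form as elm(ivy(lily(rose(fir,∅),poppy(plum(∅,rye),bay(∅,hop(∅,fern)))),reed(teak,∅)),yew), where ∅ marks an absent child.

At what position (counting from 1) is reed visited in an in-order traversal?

In-order visits the left subtree, then the node, then the right subtree.
At elm: go left to ivy.
  At ivy: go left to lily.
    At lily: go left to rose.
      At rose: go left to fir.
        fir is a leaf — visit fir.
      Visit rose.
      At rose: no right child.
    Visit lily.
    At lily: go right to poppy.
      At poppy: go left to plum.
        At plum: no left child.
        Visit plum.
        At plum: go right to rye.
          rye is a leaf — visit rye.
      Visit poppy.
      At poppy: go right to bay.
        At bay: no left child.
        Visit bay.
        At bay: go right to hop.
          At hop: no left child.
          Visit hop.
          At hop: go right to fern.
            fern is a leaf — visit fern.
  Visit ivy.
  At ivy: go right to reed.
    At reed: go left to teak.
      teak is a leaf — visit teak.
    Visit reed.
    At reed: no right child.
Visit elm.
At elm: go right to yew.
  yew is a leaf — visit yew.
Full in-order sequence: fir, rose, lily, plum, rye, poppy, bay, hop, fern, ivy, teak, reed, elm, yew.

12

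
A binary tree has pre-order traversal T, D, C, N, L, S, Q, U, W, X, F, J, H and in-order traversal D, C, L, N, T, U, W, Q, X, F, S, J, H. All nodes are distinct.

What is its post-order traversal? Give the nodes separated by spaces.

The first element of pre-order is the root; it splits in-order into left and right subtrees.
Root T: left subtree has 4 nodes {D, C, L, N}, right has 8 {U, W, Q, X, F, S, J, H}.
  Root D: left subtree has 0 nodes { }, right has 3 {C, L, N}.
    Root C: left subtree has 0 nodes { }, right has 2 {L, N}.
      Root N: left subtree has 1 node {L}, right has 0 { }.
  Root S: left subtree has 5 nodes {U, W, Q, X, F}, right has 2 {J, H}.
    Root Q: left subtree has 2 nodes {U, W}, right has 2 {X, F}.
      Root U: left subtree has 0 nodes { }, right has 1 {W}.
      Root X: left subtree has 0 nodes { }, right has 1 {F}.
    Root J: left subtree has 0 nodes { }, right has 1 {H}.

L N C D W U F X Q H J S T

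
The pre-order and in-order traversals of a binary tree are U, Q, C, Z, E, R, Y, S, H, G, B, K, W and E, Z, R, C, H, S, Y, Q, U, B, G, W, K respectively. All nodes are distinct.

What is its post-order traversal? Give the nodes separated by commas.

E, R, Z, H, S, Y, C, Q, B, W, K, G, U

The first element of pre-order is the root; it splits in-order into left and right subtrees.
Root U: left subtree has 8 nodes {E, Z, R, C, H, S, Y, Q}, right has 4 {B, G, W, K}.
  Root Q: left subtree has 7 nodes {E, Z, R, C, H, S, Y}, right has 0 { }.
    Root C: left subtree has 3 nodes {E, Z, R}, right has 3 {H, S, Y}.
      Root Z: left subtree has 1 node {E}, right has 1 {R}.
      Root Y: left subtree has 2 nodes {H, S}, right has 0 { }.
        Root S: left subtree has 1 node {H}, right has 0 { }.
  Root G: left subtree has 1 node {B}, right has 2 {W, K}.
    Root K: left subtree has 1 node {W}, right has 0 { }.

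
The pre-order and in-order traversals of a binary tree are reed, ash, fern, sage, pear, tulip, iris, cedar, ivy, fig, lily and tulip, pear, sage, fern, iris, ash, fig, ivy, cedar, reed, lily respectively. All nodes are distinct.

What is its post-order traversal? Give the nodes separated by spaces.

The first element of pre-order is the root; it splits in-order into left and right subtrees.
Root reed: left subtree has 9 nodes {tulip, pear, sage, fern, iris, ash, fig, ivy, cedar}, right has 1 {lily}.
  Root ash: left subtree has 5 nodes {tulip, pear, sage, fern, iris}, right has 3 {fig, ivy, cedar}.
    Root fern: left subtree has 3 nodes {tulip, pear, sage}, right has 1 {iris}.
      Root sage: left subtree has 2 nodes {tulip, pear}, right has 0 { }.
        Root pear: left subtree has 1 node {tulip}, right has 0 { }.
    Root cedar: left subtree has 2 nodes {fig, ivy}, right has 0 { }.
      Root ivy: left subtree has 1 node {fig}, right has 0 { }.

tulip pear sage iris fern fig ivy cedar ash lily reed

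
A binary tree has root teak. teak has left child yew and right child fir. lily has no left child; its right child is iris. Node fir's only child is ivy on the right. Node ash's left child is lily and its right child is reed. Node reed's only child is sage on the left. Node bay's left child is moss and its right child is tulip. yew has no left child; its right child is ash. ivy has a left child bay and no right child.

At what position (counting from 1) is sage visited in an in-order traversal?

In-order visits the left subtree, then the node, then the right subtree.
At teak: go left to yew.
  At yew: no left child.
  Visit yew.
  At yew: go right to ash.
    At ash: go left to lily.
      At lily: no left child.
      Visit lily.
      At lily: go right to iris.
        iris is a leaf — visit iris.
    Visit ash.
    At ash: go right to reed.
      At reed: go left to sage.
        sage is a leaf — visit sage.
      Visit reed.
      At reed: no right child.
Visit teak.
At teak: go right to fir.
  At fir: no left child.
  Visit fir.
  At fir: go right to ivy.
    At ivy: go left to bay.
      At bay: go left to moss.
        moss is a leaf — visit moss.
      Visit bay.
      At bay: go right to tulip.
        tulip is a leaf — visit tulip.
    Visit ivy.
    At ivy: no right child.
Full in-order sequence: yew, lily, iris, ash, sage, reed, teak, fir, moss, bay, tulip, ivy.

5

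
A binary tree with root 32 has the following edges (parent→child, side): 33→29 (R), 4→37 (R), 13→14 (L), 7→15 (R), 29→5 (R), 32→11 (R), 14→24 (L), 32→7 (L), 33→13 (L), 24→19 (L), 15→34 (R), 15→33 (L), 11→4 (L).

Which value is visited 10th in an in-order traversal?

In-order visits the left subtree, then the node, then the right subtree.
At 32: go left to 7.
  At 7: no left child.
  Visit 7.
  At 7: go right to 15.
    At 15: go left to 33.
      At 33: go left to 13.
        At 13: go left to 14.
          At 14: go left to 24.
            At 24: go left to 19.
              19 is a leaf — visit 19.
            Visit 24.
            At 24: no right child.
          Visit 14.
          At 14: no right child.
        Visit 13.
        At 13: no right child.
      Visit 33.
      At 33: go right to 29.
        At 29: no left child.
        Visit 29.
        At 29: go right to 5.
          5 is a leaf — visit 5.
    Visit 15.
    At 15: go right to 34.
      34 is a leaf — visit 34.
Visit 32.
At 32: go right to 11.
  At 11: go left to 4.
    At 4: no left child.
    Visit 4.
    At 4: go right to 37.
      37 is a leaf — visit 37.
  Visit 11.
  At 11: no right child.
Full in-order sequence: 7, 19, 24, 14, 13, 33, 29, 5, 15, 34, 32, 4, 37, 11.

34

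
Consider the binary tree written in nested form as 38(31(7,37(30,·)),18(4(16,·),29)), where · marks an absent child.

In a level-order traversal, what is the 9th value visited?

Level-order visits nodes level by level from the root, left to right within each level.
Level 0: 38
Level 1: 31, 18
Level 2: 7, 37, 4, 29
Level 3: 30, 16
Full level-order sequence: 38, 31, 18, 7, 37, 4, 29, 30, 16.

16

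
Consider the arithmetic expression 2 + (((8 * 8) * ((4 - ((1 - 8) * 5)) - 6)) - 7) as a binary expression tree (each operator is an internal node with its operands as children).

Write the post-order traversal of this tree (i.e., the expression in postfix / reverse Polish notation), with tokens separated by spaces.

2 8 8 * 4 1 8 - 5 * - 6 - * 7 - +

Post-order on an expression tree gives postfix notation: for each operator, emit left operand, right operand, then the operator.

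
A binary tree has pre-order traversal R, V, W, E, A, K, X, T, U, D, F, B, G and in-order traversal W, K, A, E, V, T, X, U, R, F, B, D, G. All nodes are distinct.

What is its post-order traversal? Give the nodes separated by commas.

The first element of pre-order is the root; it splits in-order into left and right subtrees.
Root R: left subtree has 8 nodes {W, K, A, E, V, T, X, U}, right has 4 {F, B, D, G}.
  Root V: left subtree has 4 nodes {W, K, A, E}, right has 3 {T, X, U}.
    Root W: left subtree has 0 nodes { }, right has 3 {K, A, E}.
      Root E: left subtree has 2 nodes {K, A}, right has 0 { }.
        Root A: left subtree has 1 node {K}, right has 0 { }.
    Root X: left subtree has 1 node {T}, right has 1 {U}.
  Root D: left subtree has 2 nodes {F, B}, right has 1 {G}.
    Root F: left subtree has 0 nodes { }, right has 1 {B}.

K, A, E, W, T, U, X, V, B, F, G, D, R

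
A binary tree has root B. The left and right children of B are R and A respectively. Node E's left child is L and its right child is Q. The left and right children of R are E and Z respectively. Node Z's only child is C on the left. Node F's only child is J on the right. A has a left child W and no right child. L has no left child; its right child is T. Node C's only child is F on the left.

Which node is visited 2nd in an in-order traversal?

In-order visits the left subtree, then the node, then the right subtree.
At B: go left to R.
  At R: go left to E.
    At E: go left to L.
      At L: no left child.
      Visit L.
      At L: go right to T.
        T is a leaf — visit T.
    Visit E.
    At E: go right to Q.
      Q is a leaf — visit Q.
  Visit R.
  At R: go right to Z.
    At Z: go left to C.
      At C: go left to F.
        At F: no left child.
        Visit F.
        At F: go right to J.
          J is a leaf — visit J.
      Visit C.
      At C: no right child.
    Visit Z.
    At Z: no right child.
Visit B.
At B: go right to A.
  At A: go left to W.
    W is a leaf — visit W.
  Visit A.
  At A: no right child.
Full in-order sequence: L, T, E, Q, R, F, J, C, Z, B, W, A.

T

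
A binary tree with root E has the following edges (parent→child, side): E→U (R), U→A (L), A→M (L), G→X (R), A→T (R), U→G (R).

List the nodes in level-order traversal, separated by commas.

Level-order visits nodes level by level from the root, left to right within each level.
Level 0: E
Level 1: U
Level 2: A, G
Level 3: M, T, X

E, U, A, G, M, T, X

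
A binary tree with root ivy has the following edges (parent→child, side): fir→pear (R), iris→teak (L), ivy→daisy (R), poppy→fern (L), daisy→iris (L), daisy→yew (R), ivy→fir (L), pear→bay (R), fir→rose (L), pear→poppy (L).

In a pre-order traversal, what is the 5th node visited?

poppy

Pre-order visits the node, then its left subtree, then its right subtree.
Visit ivy.
At ivy: go left to fir.
  Visit fir.
  At fir: go left to rose.
    rose is a leaf — visit rose.
  At fir: go right to pear.
    Visit pear.
    At pear: go left to poppy.
      Visit poppy.
      At poppy: go left to fern.
        fern is a leaf — visit fern.
      At poppy: no right child.
    At pear: go right to bay.
      bay is a leaf — visit bay.
At ivy: go right to daisy.
  Visit daisy.
  At daisy: go left to iris.
    Visit iris.
    At iris: go left to teak.
      teak is a leaf — visit teak.
    At iris: no right child.
  At daisy: go right to yew.
    yew is a leaf — visit yew.
Full pre-order sequence: ivy, fir, rose, pear, poppy, fern, bay, daisy, iris, teak, yew.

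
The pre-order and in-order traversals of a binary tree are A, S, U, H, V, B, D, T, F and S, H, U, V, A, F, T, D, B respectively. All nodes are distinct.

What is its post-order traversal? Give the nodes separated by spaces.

The first element of pre-order is the root; it splits in-order into left and right subtrees.
Root A: left subtree has 4 nodes {S, H, U, V}, right has 4 {F, T, D, B}.
  Root S: left subtree has 0 nodes { }, right has 3 {H, U, V}.
    Root U: left subtree has 1 node {H}, right has 1 {V}.
  Root B: left subtree has 3 nodes {F, T, D}, right has 0 { }.
    Root D: left subtree has 2 nodes {F, T}, right has 0 { }.
      Root T: left subtree has 1 node {F}, right has 0 { }.

H V U S F T D B A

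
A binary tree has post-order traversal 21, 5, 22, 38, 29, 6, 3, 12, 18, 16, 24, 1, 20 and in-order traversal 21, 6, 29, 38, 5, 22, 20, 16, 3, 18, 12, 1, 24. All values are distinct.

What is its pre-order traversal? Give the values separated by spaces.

20 6 21 29 38 22 5 1 16 18 3 12 24

The last element of post-order is the root; it splits in-order into left and right subtrees.
Root 20: left subtree has 6 nodes {21, 6, 29, 38, 5, 22}, right has 6 {16, 3, 18, 12, 1, 24}.
  Root 6: left subtree has 1 node {21}, right has 4 {29, 38, 5, 22}.
    Root 29: left subtree has 0 nodes { }, right has 3 {38, 5, 22}.
      Root 38: left subtree has 0 nodes { }, right has 2 {5, 22}.
        Root 22: left subtree has 1 node {5}, right has 0 { }.
  Root 1: left subtree has 4 nodes {16, 3, 18, 12}, right has 1 {24}.
    Root 16: left subtree has 0 nodes { }, right has 3 {3, 18, 12}.
      Root 18: left subtree has 1 node {3}, right has 1 {12}.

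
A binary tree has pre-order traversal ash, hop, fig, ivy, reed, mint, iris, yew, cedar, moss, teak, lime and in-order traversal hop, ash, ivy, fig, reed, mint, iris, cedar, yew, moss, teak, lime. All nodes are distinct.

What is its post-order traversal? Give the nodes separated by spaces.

hop ivy cedar lime teak moss yew iris mint reed fig ash

The first element of pre-order is the root; it splits in-order into left and right subtrees.
Root ash: left subtree has 1 node {hop}, right has 10 {ivy, fig, reed, mint, iris, cedar, yew, moss, teak, lime}.
  Root fig: left subtree has 1 node {ivy}, right has 8 {reed, mint, iris, cedar, yew, moss, teak, lime}.
    Root reed: left subtree has 0 nodes { }, right has 7 {mint, iris, cedar, yew, moss, teak, lime}.
      Root mint: left subtree has 0 nodes { }, right has 6 {iris, cedar, yew, moss, teak, lime}.
        Root iris: left subtree has 0 nodes { }, right has 5 {cedar, yew, moss, teak, lime}.
          Root yew: left subtree has 1 node {cedar}, right has 3 {moss, teak, lime}.
            Root moss: left subtree has 0 nodes { }, right has 2 {teak, lime}.
              Root teak: left subtree has 0 nodes { }, right has 1 {lime}.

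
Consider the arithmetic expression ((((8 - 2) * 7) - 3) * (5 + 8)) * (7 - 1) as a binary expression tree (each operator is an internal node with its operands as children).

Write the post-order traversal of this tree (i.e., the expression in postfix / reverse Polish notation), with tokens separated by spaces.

8 2 - 7 * 3 - 5 8 + * 7 1 - *

Post-order on an expression tree gives postfix notation: for each operator, emit left operand, right operand, then the operator.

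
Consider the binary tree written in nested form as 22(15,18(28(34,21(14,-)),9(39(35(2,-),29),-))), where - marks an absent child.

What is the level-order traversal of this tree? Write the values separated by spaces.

Level-order visits nodes level by level from the root, left to right within each level.
Level 0: 22
Level 1: 15, 18
Level 2: 28, 9
Level 3: 34, 21, 39
Level 4: 14, 35, 29
Level 5: 2

22 15 18 28 9 34 21 39 14 35 29 2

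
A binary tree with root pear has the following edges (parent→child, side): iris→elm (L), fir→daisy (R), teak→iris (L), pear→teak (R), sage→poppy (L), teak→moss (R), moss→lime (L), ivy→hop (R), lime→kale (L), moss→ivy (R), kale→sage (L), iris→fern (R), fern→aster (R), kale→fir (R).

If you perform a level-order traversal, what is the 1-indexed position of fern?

6

Level-order visits nodes level by level from the root, left to right within each level.
Level 0: pear
Level 1: teak
Level 2: iris, moss
Level 3: elm, fern, lime, ivy
Level 4: aster, kale, hop
Level 5: sage, fir
Level 6: poppy, daisy
Full level-order sequence: pear, teak, iris, moss, elm, fern, lime, ivy, aster, kale, hop, sage, fir, poppy, daisy.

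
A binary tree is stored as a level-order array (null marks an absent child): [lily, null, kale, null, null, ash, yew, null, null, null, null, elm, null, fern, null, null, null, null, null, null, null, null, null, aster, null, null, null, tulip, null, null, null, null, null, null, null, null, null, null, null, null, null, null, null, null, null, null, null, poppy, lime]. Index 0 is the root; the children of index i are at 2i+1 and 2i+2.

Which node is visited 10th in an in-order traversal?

In-order visits the left subtree, then the node, then the right subtree.
At lily: no left child.
Visit lily.
At lily: go right to kale.
  At kale: go left to ash.
    At ash: go left to elm.
      At elm: go left to aster.
        At aster: go left to poppy.
          poppy is a leaf — visit poppy.
        Visit aster.
        At aster: go right to lime.
          lime is a leaf — visit lime.
      Visit elm.
      At elm: no right child.
    Visit ash.
    At ash: no right child.
  Visit kale.
  At kale: go right to yew.
    At yew: go left to fern.
      At fern: go left to tulip.
        tulip is a leaf — visit tulip.
      Visit fern.
      At fern: no right child.
    Visit yew.
    At yew: no right child.
Full in-order sequence: lily, poppy, aster, lime, elm, ash, kale, tulip, fern, yew.

yew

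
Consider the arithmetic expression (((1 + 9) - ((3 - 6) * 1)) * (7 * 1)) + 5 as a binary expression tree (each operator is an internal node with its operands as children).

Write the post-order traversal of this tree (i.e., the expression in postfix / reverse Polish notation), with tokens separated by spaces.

1 9 + 3 6 - 1 * - 7 1 * * 5 +

Post-order on an expression tree gives postfix notation: for each operator, emit left operand, right operand, then the operator.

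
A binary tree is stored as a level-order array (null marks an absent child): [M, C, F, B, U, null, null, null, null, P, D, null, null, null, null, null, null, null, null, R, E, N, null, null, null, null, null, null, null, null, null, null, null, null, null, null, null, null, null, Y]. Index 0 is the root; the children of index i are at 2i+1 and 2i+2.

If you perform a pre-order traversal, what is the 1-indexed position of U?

4

Pre-order visits the node, then its left subtree, then its right subtree.
Visit M.
At M: go left to C.
  Visit C.
  At C: go left to B.
    B is a leaf — visit B.
  At C: go right to U.
    Visit U.
    At U: go left to P.
      Visit P.
      At P: go left to R.
        Visit R.
        At R: go left to Y.
          Y is a leaf — visit Y.
        At R: no right child.
      At P: go right to E.
        E is a leaf — visit E.
    At U: go right to D.
      Visit D.
      At D: go left to N.
        N is a leaf — visit N.
      At D: no right child.
At M: go right to F.
  F is a leaf — visit F.
Full pre-order sequence: M, C, B, U, P, R, Y, E, D, N, F.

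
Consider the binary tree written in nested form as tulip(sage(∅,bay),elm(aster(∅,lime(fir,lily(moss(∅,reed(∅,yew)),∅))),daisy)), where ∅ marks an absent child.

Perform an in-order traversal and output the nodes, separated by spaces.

sage bay tulip aster fir lime moss reed yew lily elm daisy

In-order visits the left subtree, then the node, then the right subtree.
At tulip: go left to sage.
  At sage: no left child.
  Visit sage.
  At sage: go right to bay.
    bay is a leaf — visit bay.
Visit tulip.
At tulip: go right to elm.
  At elm: go left to aster.
    At aster: no left child.
    Visit aster.
    At aster: go right to lime.
      At lime: go left to fir.
        fir is a leaf — visit fir.
      Visit lime.
      At lime: go right to lily.
        At lily: go left to moss.
          At moss: no left child.
          Visit moss.
          At moss: go right to reed.
            At reed: no left child.
            Visit reed.
            At reed: go right to yew.
              yew is a leaf — visit yew.
        Visit lily.
        At lily: no right child.
  Visit elm.
  At elm: go right to daisy.
    daisy is a leaf — visit daisy.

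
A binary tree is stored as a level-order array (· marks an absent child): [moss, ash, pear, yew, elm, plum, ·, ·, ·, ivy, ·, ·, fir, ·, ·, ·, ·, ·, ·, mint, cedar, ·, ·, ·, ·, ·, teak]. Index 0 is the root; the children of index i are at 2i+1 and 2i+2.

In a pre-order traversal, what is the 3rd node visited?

Pre-order visits the node, then its left subtree, then its right subtree.
Visit moss.
At moss: go left to ash.
  Visit ash.
  At ash: go left to yew.
    yew is a leaf — visit yew.
  At ash: go right to elm.
    Visit elm.
    At elm: go left to ivy.
      Visit ivy.
      At ivy: go left to mint.
        mint is a leaf — visit mint.
      At ivy: go right to cedar.
        cedar is a leaf — visit cedar.
    At elm: no right child.
At moss: go right to pear.
  Visit pear.
  At pear: go left to plum.
    Visit plum.
    At plum: no left child.
    At plum: go right to fir.
      Visit fir.
      At fir: no left child.
      At fir: go right to teak.
        teak is a leaf — visit teak.
  At pear: no right child.
Full pre-order sequence: moss, ash, yew, elm, ivy, mint, cedar, pear, plum, fir, teak.

yew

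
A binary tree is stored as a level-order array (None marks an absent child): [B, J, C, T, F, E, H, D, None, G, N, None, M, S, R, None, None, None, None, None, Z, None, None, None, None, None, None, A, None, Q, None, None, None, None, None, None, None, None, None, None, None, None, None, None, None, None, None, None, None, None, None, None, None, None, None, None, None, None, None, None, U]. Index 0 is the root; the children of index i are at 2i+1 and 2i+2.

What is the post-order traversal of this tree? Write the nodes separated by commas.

D, T, Z, G, N, F, J, M, E, A, S, U, Q, R, H, C, B

Post-order visits the left subtree, then the right subtree, then the node.
At B: go left to J.
  At J: go left to T.
    At T: go left to D.
      D is a leaf — visit D.
    At T: no right child.
    Visit T.
  At J: go right to F.
    At F: go left to G.
      At G: no left child.
      At G: go right to Z.
        Z is a leaf — visit Z.
      Visit G.
    At F: go right to N.
      N is a leaf — visit N.
    Visit F.
  Visit J.
At B: go right to C.
  At C: go left to E.
    At E: no left child.
    At E: go right to M.
      M is a leaf — visit M.
    Visit E.
  At C: go right to H.
    At H: go left to S.
      At S: go left to A.
        A is a leaf — visit A.
      At S: no right child.
      Visit S.
    At H: go right to R.
      At R: go left to Q.
        At Q: no left child.
        At Q: go right to U.
          U is a leaf — visit U.
        Visit Q.
      At R: no right child.
      Visit R.
    Visit H.
  Visit C.
Visit B.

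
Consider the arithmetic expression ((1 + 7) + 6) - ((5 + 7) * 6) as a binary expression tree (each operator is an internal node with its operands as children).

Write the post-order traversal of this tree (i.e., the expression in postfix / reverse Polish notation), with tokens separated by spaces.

1 7 + 6 + 5 7 + 6 * -

Post-order on an expression tree gives postfix notation: for each operator, emit left operand, right operand, then the operator.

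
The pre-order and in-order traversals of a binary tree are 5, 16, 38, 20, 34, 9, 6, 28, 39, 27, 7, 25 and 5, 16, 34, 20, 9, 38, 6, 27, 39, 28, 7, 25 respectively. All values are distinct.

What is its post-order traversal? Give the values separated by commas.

34, 9, 20, 27, 39, 25, 7, 28, 6, 38, 16, 5

The first element of pre-order is the root; it splits in-order into left and right subtrees.
Root 5: left subtree has 0 nodes { }, right has 11 {16, 34, 20, 9, 38, 6, 27, 39, 28, 7, 25}.
  Root 16: left subtree has 0 nodes { }, right has 10 {34, 20, 9, 38, 6, 27, 39, 28, 7, 25}.
    Root 38: left subtree has 3 nodes {34, 20, 9}, right has 6 {6, 27, 39, 28, 7, 25}.
      Root 20: left subtree has 1 node {34}, right has 1 {9}.
      Root 6: left subtree has 0 nodes { }, right has 5 {27, 39, 28, 7, 25}.
        Root 28: left subtree has 2 nodes {27, 39}, right has 2 {7, 25}.
          Root 39: left subtree has 1 node {27}, right has 0 { }.
          Root 7: left subtree has 0 nodes { }, right has 1 {25}.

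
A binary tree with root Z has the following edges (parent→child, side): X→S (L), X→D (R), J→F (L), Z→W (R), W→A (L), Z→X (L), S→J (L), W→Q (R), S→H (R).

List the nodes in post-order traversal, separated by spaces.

F J H S D X A Q W Z

Post-order visits the left subtree, then the right subtree, then the node.
At Z: go left to X.
  At X: go left to S.
    At S: go left to J.
      At J: go left to F.
        F is a leaf — visit F.
      At J: no right child.
      Visit J.
    At S: go right to H.
      H is a leaf — visit H.
    Visit S.
  At X: go right to D.
    D is a leaf — visit D.
  Visit X.
At Z: go right to W.
  At W: go left to A.
    A is a leaf — visit A.
  At W: go right to Q.
    Q is a leaf — visit Q.
  Visit W.
Visit Z.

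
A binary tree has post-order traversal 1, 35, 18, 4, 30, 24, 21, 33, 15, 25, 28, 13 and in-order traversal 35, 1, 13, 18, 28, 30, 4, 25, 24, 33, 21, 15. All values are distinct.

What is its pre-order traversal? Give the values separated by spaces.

13 35 1 28 18 25 30 4 15 33 24 21

The last element of post-order is the root; it splits in-order into left and right subtrees.
Root 13: left subtree has 2 nodes {35, 1}, right has 9 {18, 28, 30, 4, 25, 24, 33, 21, 15}.
  Root 35: left subtree has 0 nodes { }, right has 1 {1}.
  Root 28: left subtree has 1 node {18}, right has 7 {30, 4, 25, 24, 33, 21, 15}.
    Root 25: left subtree has 2 nodes {30, 4}, right has 4 {24, 33, 21, 15}.
      Root 30: left subtree has 0 nodes { }, right has 1 {4}.
      Root 15: left subtree has 3 nodes {24, 33, 21}, right has 0 { }.
        Root 33: left subtree has 1 node {24}, right has 1 {21}.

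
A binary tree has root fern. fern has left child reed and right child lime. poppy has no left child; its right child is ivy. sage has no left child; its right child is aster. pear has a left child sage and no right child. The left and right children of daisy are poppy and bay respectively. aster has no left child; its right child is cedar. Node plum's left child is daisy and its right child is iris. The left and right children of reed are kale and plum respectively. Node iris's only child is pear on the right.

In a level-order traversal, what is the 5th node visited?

Level-order visits nodes level by level from the root, left to right within each level.
Level 0: fern
Level 1: reed, lime
Level 2: kale, plum
Level 3: daisy, iris
Level 4: poppy, bay, pear
Level 5: ivy, sage
Level 6: aster
Level 7: cedar
Full level-order sequence: fern, reed, lime, kale, plum, daisy, iris, poppy, bay, pear, ivy, sage, aster, cedar.

plum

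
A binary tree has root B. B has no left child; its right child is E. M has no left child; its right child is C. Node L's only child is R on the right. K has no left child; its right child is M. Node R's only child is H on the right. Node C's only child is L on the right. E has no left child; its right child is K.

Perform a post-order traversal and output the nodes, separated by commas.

H, R, L, C, M, K, E, B

Post-order visits the left subtree, then the right subtree, then the node.
At B: no left child.
At B: go right to E.
  At E: no left child.
  At E: go right to K.
    At K: no left child.
    At K: go right to M.
      At M: no left child.
      At M: go right to C.
        At C: no left child.
        At C: go right to L.
          At L: no left child.
          At L: go right to R.
            At R: no left child.
            At R: go right to H.
              H is a leaf — visit H.
            Visit R.
          Visit L.
        Visit C.
      Visit M.
    Visit K.
  Visit E.
Visit B.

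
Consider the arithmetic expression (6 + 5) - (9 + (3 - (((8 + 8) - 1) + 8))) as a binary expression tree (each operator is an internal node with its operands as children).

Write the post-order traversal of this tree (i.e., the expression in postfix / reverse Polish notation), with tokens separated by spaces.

Post-order on an expression tree gives postfix notation: for each operator, emit left operand, right operand, then the operator.

6 5 + 9 3 8 8 + 1 - 8 + - + -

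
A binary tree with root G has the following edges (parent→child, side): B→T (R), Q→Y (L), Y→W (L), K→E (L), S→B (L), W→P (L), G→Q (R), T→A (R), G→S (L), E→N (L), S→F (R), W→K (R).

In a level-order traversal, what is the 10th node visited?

Level-order visits nodes level by level from the root, left to right within each level.
Level 0: G
Level 1: S, Q
Level 2: B, F, Y
Level 3: T, W
Level 4: A, P, K
Level 5: E
Level 6: N
Full level-order sequence: G, S, Q, B, F, Y, T, W, A, P, K, E, N.

P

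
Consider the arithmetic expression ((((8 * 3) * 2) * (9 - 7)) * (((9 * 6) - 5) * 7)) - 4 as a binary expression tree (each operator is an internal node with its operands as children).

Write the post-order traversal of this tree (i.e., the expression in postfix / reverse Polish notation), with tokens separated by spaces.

8 3 * 2 * 9 7 - * 9 6 * 5 - 7 * * 4 -

Post-order on an expression tree gives postfix notation: for each operator, emit left operand, right operand, then the operator.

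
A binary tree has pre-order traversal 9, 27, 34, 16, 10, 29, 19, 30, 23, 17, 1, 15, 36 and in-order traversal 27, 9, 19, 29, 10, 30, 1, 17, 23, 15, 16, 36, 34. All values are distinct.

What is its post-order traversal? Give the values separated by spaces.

The first element of pre-order is the root; it splits in-order into left and right subtrees.
Root 9: left subtree has 1 node {27}, right has 11 {19, 29, 10, 30, 1, 17, 23, 15, 16, 36, 34}.
  Root 34: left subtree has 10 nodes {19, 29, 10, 30, 1, 17, 23, 15, 16, 36}, right has 0 { }.
    Root 16: left subtree has 8 nodes {19, 29, 10, 30, 1, 17, 23, 15}, right has 1 {36}.
      Root 10: left subtree has 2 nodes {19, 29}, right has 5 {30, 1, 17, 23, 15}.
        Root 29: left subtree has 1 node {19}, right has 0 { }.
        Root 30: left subtree has 0 nodes { }, right has 4 {1, 17, 23, 15}.
          Root 23: left subtree has 2 nodes {1, 17}, right has 1 {15}.
            Root 17: left subtree has 1 node {1}, right has 0 { }.

27 19 29 1 17 15 23 30 10 36 16 34 9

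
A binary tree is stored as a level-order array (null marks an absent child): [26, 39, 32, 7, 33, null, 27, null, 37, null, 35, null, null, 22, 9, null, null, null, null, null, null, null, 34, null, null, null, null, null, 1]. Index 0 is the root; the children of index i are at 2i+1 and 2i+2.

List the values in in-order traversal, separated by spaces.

In-order visits the left subtree, then the node, then the right subtree.
At 26: go left to 39.
  At 39: go left to 7.
    At 7: no left child.
    Visit 7.
    At 7: go right to 37.
      37 is a leaf — visit 37.
  Visit 39.
  At 39: go right to 33.
    At 33: no left child.
    Visit 33.
    At 33: go right to 35.
      At 35: no left child.
      Visit 35.
      At 35: go right to 34.
        34 is a leaf — visit 34.
Visit 26.
At 26: go right to 32.
  At 32: no left child.
  Visit 32.
  At 32: go right to 27.
    At 27: go left to 22.
      At 22: no left child.
      Visit 22.
      At 22: go right to 1.
        1 is a leaf — visit 1.
    Visit 27.
    At 27: go right to 9.
      9 is a leaf — visit 9.

7 37 39 33 35 34 26 32 22 1 27 9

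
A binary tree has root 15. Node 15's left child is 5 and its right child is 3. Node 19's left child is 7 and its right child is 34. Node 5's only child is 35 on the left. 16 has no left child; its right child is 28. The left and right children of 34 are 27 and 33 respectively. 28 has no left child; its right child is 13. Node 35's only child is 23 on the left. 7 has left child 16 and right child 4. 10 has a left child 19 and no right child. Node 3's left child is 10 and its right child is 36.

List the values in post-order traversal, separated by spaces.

23 35 5 13 28 16 4 7 27 33 34 19 10 36 3 15

Post-order visits the left subtree, then the right subtree, then the node.
At 15: go left to 5.
  At 5: go left to 35.
    At 35: go left to 23.
      23 is a leaf — visit 23.
    At 35: no right child.
    Visit 35.
  At 5: no right child.
  Visit 5.
At 15: go right to 3.
  At 3: go left to 10.
    At 10: go left to 19.
      At 19: go left to 7.
        At 7: go left to 16.
          At 16: no left child.
          At 16: go right to 28.
            At 28: no left child.
            At 28: go right to 13.
              13 is a leaf — visit 13.
            Visit 28.
          Visit 16.
        At 7: go right to 4.
          4 is a leaf — visit 4.
        Visit 7.
      At 19: go right to 34.
        At 34: go left to 27.
          27 is a leaf — visit 27.
        At 34: go right to 33.
          33 is a leaf — visit 33.
        Visit 34.
      Visit 19.
    At 10: no right child.
    Visit 10.
  At 3: go right to 36.
    36 is a leaf — visit 36.
  Visit 3.
Visit 15.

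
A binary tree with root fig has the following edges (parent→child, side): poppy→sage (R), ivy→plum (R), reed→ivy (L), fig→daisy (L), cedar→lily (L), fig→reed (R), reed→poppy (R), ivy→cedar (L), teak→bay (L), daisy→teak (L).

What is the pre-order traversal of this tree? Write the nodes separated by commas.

fig, daisy, teak, bay, reed, ivy, cedar, lily, plum, poppy, sage

Pre-order visits the node, then its left subtree, then its right subtree.
Visit fig.
At fig: go left to daisy.
  Visit daisy.
  At daisy: go left to teak.
    Visit teak.
    At teak: go left to bay.
      bay is a leaf — visit bay.
    At teak: no right child.
  At daisy: no right child.
At fig: go right to reed.
  Visit reed.
  At reed: go left to ivy.
    Visit ivy.
    At ivy: go left to cedar.
      Visit cedar.
      At cedar: go left to lily.
        lily is a leaf — visit lily.
      At cedar: no right child.
    At ivy: go right to plum.
      plum is a leaf — visit plum.
  At reed: go right to poppy.
    Visit poppy.
    At poppy: no left child.
    At poppy: go right to sage.
      sage is a leaf — visit sage.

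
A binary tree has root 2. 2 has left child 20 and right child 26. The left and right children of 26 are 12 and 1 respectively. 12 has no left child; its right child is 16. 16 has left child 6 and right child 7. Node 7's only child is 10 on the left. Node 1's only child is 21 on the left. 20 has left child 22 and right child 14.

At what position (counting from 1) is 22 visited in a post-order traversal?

Post-order visits the left subtree, then the right subtree, then the node.
At 2: go left to 20.
  At 20: go left to 22.
    22 is a leaf — visit 22.
  At 20: go right to 14.
    14 is a leaf — visit 14.
  Visit 20.
At 2: go right to 26.
  At 26: go left to 12.
    At 12: no left child.
    At 12: go right to 16.
      At 16: go left to 6.
        6 is a leaf — visit 6.
      At 16: go right to 7.
        At 7: go left to 10.
          10 is a leaf — visit 10.
        At 7: no right child.
        Visit 7.
      Visit 16.
    Visit 12.
  At 26: go right to 1.
    At 1: go left to 21.
      21 is a leaf — visit 21.
    At 1: no right child.
    Visit 1.
  Visit 26.
Visit 2.
Full post-order sequence: 22, 14, 20, 6, 10, 7, 16, 12, 21, 1, 26, 2.

1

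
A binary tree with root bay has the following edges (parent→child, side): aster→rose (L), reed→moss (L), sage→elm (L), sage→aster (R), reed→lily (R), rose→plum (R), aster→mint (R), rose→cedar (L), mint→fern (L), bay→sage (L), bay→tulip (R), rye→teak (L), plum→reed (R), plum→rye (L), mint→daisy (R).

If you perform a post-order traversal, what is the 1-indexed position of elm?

1

Post-order visits the left subtree, then the right subtree, then the node.
At bay: go left to sage.
  At sage: go left to elm.
    elm is a leaf — visit elm.
  At sage: go right to aster.
    At aster: go left to rose.
      At rose: go left to cedar.
        cedar is a leaf — visit cedar.
      At rose: go right to plum.
        At plum: go left to rye.
          At rye: go left to teak.
            teak is a leaf — visit teak.
          At rye: no right child.
          Visit rye.
        At plum: go right to reed.
          At reed: go left to moss.
            moss is a leaf — visit moss.
          At reed: go right to lily.
            lily is a leaf — visit lily.
          Visit reed.
        Visit plum.
      Visit rose.
    At aster: go right to mint.
      At mint: go left to fern.
        fern is a leaf — visit fern.
      At mint: go right to daisy.
        daisy is a leaf — visit daisy.
      Visit mint.
    Visit aster.
  Visit sage.
At bay: go right to tulip.
  tulip is a leaf — visit tulip.
Visit bay.
Full post-order sequence: elm, cedar, teak, rye, moss, lily, reed, plum, rose, fern, daisy, mint, aster, sage, tulip, bay.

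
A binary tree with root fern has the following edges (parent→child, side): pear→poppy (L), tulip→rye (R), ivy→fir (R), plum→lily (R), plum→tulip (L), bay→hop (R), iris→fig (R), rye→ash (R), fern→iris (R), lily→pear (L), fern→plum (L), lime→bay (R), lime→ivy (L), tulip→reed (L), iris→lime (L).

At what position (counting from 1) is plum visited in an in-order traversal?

In-order visits the left subtree, then the node, then the right subtree.
At fern: go left to plum.
  At plum: go left to tulip.
    At tulip: go left to reed.
      reed is a leaf — visit reed.
    Visit tulip.
    At tulip: go right to rye.
      At rye: no left child.
      Visit rye.
      At rye: go right to ash.
        ash is a leaf — visit ash.
  Visit plum.
  At plum: go right to lily.
    At lily: go left to pear.
      At pear: go left to poppy.
        poppy is a leaf — visit poppy.
      Visit pear.
      At pear: no right child.
    Visit lily.
    At lily: no right child.
Visit fern.
At fern: go right to iris.
  At iris: go left to lime.
    At lime: go left to ivy.
      At ivy: no left child.
      Visit ivy.
      At ivy: go right to fir.
        fir is a leaf — visit fir.
    Visit lime.
    At lime: go right to bay.
      At bay: no left child.
      Visit bay.
      At bay: go right to hop.
        hop is a leaf — visit hop.
  Visit iris.
  At iris: go right to fig.
    fig is a leaf — visit fig.
Full in-order sequence: reed, tulip, rye, ash, plum, poppy, pear, lily, fern, ivy, fir, lime, bay, hop, iris, fig.

5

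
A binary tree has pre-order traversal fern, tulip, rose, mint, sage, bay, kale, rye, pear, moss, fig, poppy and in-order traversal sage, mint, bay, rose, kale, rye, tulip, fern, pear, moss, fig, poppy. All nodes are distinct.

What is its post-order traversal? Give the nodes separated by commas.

The first element of pre-order is the root; it splits in-order into left and right subtrees.
Root fern: left subtree has 7 nodes {sage, mint, bay, rose, kale, rye, tulip}, right has 4 {pear, moss, fig, poppy}.
  Root tulip: left subtree has 6 nodes {sage, mint, bay, rose, kale, rye}, right has 0 { }.
    Root rose: left subtree has 3 nodes {sage, mint, bay}, right has 2 {kale, rye}.
      Root mint: left subtree has 1 node {sage}, right has 1 {bay}.
      Root kale: left subtree has 0 nodes { }, right has 1 {rye}.
  Root pear: left subtree has 0 nodes { }, right has 3 {moss, fig, poppy}.
    Root moss: left subtree has 0 nodes { }, right has 2 {fig, poppy}.
      Root fig: left subtree has 0 nodes { }, right has 1 {poppy}.

sage, bay, mint, rye, kale, rose, tulip, poppy, fig, moss, pear, fern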